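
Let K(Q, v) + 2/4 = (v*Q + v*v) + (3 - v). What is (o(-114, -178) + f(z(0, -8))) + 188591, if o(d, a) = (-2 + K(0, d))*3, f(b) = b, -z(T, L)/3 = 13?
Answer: 455767/2 ≈ 2.2788e+5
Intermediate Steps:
z(T, L) = -39 (z(T, L) = -3*13 = -39)
K(Q, v) = 5/2 + v**2 - v + Q*v (K(Q, v) = -1/2 + ((v*Q + v*v) + (3 - v)) = -1/2 + ((Q*v + v**2) + (3 - v)) = -1/2 + ((v**2 + Q*v) + (3 - v)) = -1/2 + (3 + v**2 - v + Q*v) = 5/2 + v**2 - v + Q*v)
o(d, a) = 3/2 - 3*d + 3*d**2 (o(d, a) = (-2 + (5/2 + d**2 - d + 0*d))*3 = (-2 + (5/2 + d**2 - d + 0))*3 = (-2 + (5/2 + d**2 - d))*3 = (1/2 + d**2 - d)*3 = 3/2 - 3*d + 3*d**2)
(o(-114, -178) + f(z(0, -8))) + 188591 = ((3/2 - 3*(-114) + 3*(-114)**2) - 39) + 188591 = ((3/2 + 342 + 3*12996) - 39) + 188591 = ((3/2 + 342 + 38988) - 39) + 188591 = (78663/2 - 39) + 188591 = 78585/2 + 188591 = 455767/2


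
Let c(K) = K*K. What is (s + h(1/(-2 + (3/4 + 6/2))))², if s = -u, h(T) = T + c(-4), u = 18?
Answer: 100/49 ≈ 2.0408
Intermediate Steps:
c(K) = K²
h(T) = 16 + T (h(T) = T + (-4)² = T + 16 = 16 + T)
s = -18 (s = -1*18 = -18)
(s + h(1/(-2 + (3/4 + 6/2))))² = (-18 + (16 + 1/(-2 + (3/4 + 6/2))))² = (-18 + (16 + 1/(-2 + (3*(¼) + 6*(½)))))² = (-18 + (16 + 1/(-2 + (¾ + 3))))² = (-18 + (16 + 1/(-2 + 15/4)))² = (-18 + (16 + 1/(7/4)))² = (-18 + (16 + 4/7))² = (-18 + 116/7)² = (-10/7)² = 100/49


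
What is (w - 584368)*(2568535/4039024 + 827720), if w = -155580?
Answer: -56222317151826855/91796 ≈ -6.1247e+11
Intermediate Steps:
(w - 584368)*(2568535/4039024 + 827720) = (-155580 - 584368)*(2568535/4039024 + 827720) = -739948*(2568535*(1/4039024) + 827720) = -739948*(2568535/4039024 + 827720) = -739948*3343183513815/4039024 = -56222317151826855/91796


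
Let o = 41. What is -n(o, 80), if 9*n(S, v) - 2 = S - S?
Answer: -2/9 ≈ -0.22222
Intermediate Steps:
n(S, v) = 2/9 (n(S, v) = 2/9 + (S - S)/9 = 2/9 + (⅑)*0 = 2/9 + 0 = 2/9)
-n(o, 80) = -1*2/9 = -2/9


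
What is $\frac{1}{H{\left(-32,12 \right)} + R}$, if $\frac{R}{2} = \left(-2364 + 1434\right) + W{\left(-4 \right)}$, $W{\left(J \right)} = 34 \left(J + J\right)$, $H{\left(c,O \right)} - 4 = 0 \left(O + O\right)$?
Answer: $- \frac{1}{2400} \approx -0.00041667$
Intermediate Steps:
$H{\left(c,O \right)} = 4$ ($H{\left(c,O \right)} = 4 + 0 \left(O + O\right) = 4 + 0 \cdot 2 O = 4 + 0 = 4$)
$W{\left(J \right)} = 68 J$ ($W{\left(J \right)} = 34 \cdot 2 J = 68 J$)
$R = -2404$ ($R = 2 \left(\left(-2364 + 1434\right) + 68 \left(-4\right)\right) = 2 \left(-930 - 272\right) = 2 \left(-1202\right) = -2404$)
$\frac{1}{H{\left(-32,12 \right)} + R} = \frac{1}{4 - 2404} = \frac{1}{-2400} = - \frac{1}{2400}$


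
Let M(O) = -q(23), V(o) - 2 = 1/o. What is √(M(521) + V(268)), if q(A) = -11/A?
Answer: √23575759/3082 ≈ 1.5754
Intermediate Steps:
V(o) = 2 + 1/o
M(O) = 11/23 (M(O) = -(-11)/23 = -1*(-11/23) = 11/23)
√(M(521) + V(268)) = √(11/23 + (2 + 1/268)) = √(11/23 + 537/268) = √(15299/6164) = √23575759/3082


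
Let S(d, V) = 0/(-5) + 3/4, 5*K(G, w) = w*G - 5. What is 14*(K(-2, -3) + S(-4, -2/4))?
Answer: 133/10 ≈ 13.300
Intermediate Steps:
K(G, w) = -1 + G*w/5 (K(G, w) = (w*G - 5)/5 = (G*w - 5)/5 = (-5 + G*w)/5 = -1 + G*w/5)
S(d, V) = 3/4 (S(d, V) = 0*(-1/5) + 3*(1/4) = 0 + 3/4 = 3/4)
14*(K(-2, -3) + S(-4, -2/4)) = 14*((-1 + (1/5)*(-2)*(-3)) + 3/4) = 14*((-1 + 6/5) + 3/4) = 14*(1/5 + 3/4) = 14*(19/20) = 133/10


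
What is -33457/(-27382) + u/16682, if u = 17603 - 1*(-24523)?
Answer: 855811903/228393262 ≈ 3.7471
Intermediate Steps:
u = 42126 (u = 17603 + 24523 = 42126)
-33457/(-27382) + u/16682 = -33457/(-27382) + 42126/16682 = -33457*(-1/27382) + 42126*(1/16682) = 33457/27382 + 21063/8341 = 855811903/228393262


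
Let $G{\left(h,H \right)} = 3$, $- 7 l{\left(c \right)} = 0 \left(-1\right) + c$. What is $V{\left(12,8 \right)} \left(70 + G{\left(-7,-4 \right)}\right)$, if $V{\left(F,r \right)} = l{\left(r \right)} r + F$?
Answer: $\frac{1460}{7} \approx 208.57$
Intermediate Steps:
$l{\left(c \right)} = - \frac{c}{7}$ ($l{\left(c \right)} = - \frac{0 \left(-1\right) + c}{7} = - \frac{0 + c}{7} = - \frac{c}{7}$)
$V{\left(F,r \right)} = F - \frac{r^{2}}{7}$ ($V{\left(F,r \right)} = - \frac{r}{7} r + F = - \frac{r^{2}}{7} + F = F - \frac{r^{2}}{7}$)
$V{\left(12,8 \right)} \left(70 + G{\left(-7,-4 \right)}\right) = \left(12 - \frac{8^{2}}{7}\right) \left(70 + 3\right) = \left(12 - \frac{64}{7}\right) 73 = \frac{20}{7} \cdot 73 = \frac{1460}{7}$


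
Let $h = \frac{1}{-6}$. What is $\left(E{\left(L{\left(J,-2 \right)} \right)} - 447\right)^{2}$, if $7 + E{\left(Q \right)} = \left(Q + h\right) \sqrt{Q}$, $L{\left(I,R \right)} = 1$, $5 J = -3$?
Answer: $\frac{7392961}{36} \approx 2.0536 \cdot 10^{5}$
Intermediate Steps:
$J = - \frac{3}{5}$ ($J = \frac{1}{5} \left(-3\right) = - \frac{3}{5} \approx -0.6$)
$h = - \frac{1}{6} \approx -0.16667$
$E{\left(Q \right)} = -7 + \sqrt{Q} \left(- \frac{1}{6} + Q\right)$ ($E{\left(Q \right)} = -7 + \left(Q - \frac{1}{6}\right) \sqrt{Q} = -7 + \left(- \frac{1}{6} + Q\right) \sqrt{Q} = -7 + \sqrt{Q} \left(- \frac{1}{6} + Q\right)$)
$\left(E{\left(L{\left(J,-2 \right)} \right)} - 447\right)^{2} = \left(\left(-7 + 1^{\frac{3}{2}} - \frac{\sqrt{1}}{6}\right) - 447\right)^{2} = \left(\left(-7 + 1 - \frac{1}{6}\right) - 447\right)^{2} = \left(- \frac{37}{6} - 447\right)^{2} = \left(- \frac{2719}{6}\right)^{2} = \frac{7392961}{36}$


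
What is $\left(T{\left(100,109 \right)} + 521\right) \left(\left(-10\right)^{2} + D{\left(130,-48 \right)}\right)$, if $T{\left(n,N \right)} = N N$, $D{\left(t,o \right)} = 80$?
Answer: $2232360$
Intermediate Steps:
$T{\left(n,N \right)} = N^{2}$
$\left(T{\left(100,109 \right)} + 521\right) \left(\left(-10\right)^{2} + D{\left(130,-48 \right)}\right) = \left(109^{2} + 521\right) \left(\left(-10\right)^{2} + 80\right) = \left(11881 + 521\right) \left(100 + 80\right) = 12402 \cdot 180 = 2232360$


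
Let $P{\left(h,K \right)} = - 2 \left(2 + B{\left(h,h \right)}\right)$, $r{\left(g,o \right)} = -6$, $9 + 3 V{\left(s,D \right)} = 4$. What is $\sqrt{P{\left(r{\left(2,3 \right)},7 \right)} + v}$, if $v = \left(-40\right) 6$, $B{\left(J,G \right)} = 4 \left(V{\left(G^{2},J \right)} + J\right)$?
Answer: $\frac{2 i \sqrt{411}}{3} \approx 13.515 i$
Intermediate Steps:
$V{\left(s,D \right)} = - \frac{5}{3}$ ($V{\left(s,D \right)} = -3 + \frac{1}{3} \cdot 4 = -3 + \frac{4}{3} = - \frac{5}{3}$)
$B{\left(J,G \right)} = - \frac{20}{3} + 4 J$ ($B{\left(J,G \right)} = 4 \left(- \frac{5}{3} + J\right) = - \frac{20}{3} + 4 J$)
$v = -240$
$P{\left(h,K \right)} = \frac{28}{3} - 8 h$ ($P{\left(h,K \right)} = - 2 \left(2 + \left(- \frac{20}{3} + 4 h\right)\right) = - 2 \left(- \frac{14}{3} + 4 h\right) = \frac{28}{3} - 8 h$)
$\sqrt{P{\left(r{\left(2,3 \right)},7 \right)} + v} = \sqrt{\left(\frac{28}{3} - -48\right) - 240} = \sqrt{\left(\frac{28}{3} + 48\right) - 240} = \sqrt{\frac{172}{3} - 240} = \sqrt{- \frac{548}{3}} = \frac{2 i \sqrt{411}}{3}$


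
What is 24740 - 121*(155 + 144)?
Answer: -11439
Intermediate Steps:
24740 - 121*(155 + 144) = 24740 - 121*299 = 24740 - 36179 = -11439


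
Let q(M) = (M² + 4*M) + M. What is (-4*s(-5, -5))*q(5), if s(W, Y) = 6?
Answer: -1200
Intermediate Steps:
q(M) = M² + 5*M
(-4*s(-5, -5))*q(5) = (-4*6)*(5*(5 + 5)) = -120*10 = -24*50 = -1200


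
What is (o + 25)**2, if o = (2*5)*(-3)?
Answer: 25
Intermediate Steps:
o = -30 (o = 10*(-3) = -30)
(o + 25)**2 = (-30 + 25)**2 = (-5)**2 = 25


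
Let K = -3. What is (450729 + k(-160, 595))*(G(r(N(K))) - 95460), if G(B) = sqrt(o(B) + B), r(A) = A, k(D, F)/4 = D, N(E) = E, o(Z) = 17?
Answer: -42965495940 + 450089*sqrt(14) ≈ -4.2964e+10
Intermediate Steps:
k(D, F) = 4*D
G(B) = sqrt(17 + B)
(450729 + k(-160, 595))*(G(r(N(K))) - 95460) = (450729 + 4*(-160))*(sqrt(17 - 3) - 95460) = (450729 - 640)*(sqrt(14) - 95460) = 450089*(-95460 + sqrt(14)) = -42965495940 + 450089*sqrt(14)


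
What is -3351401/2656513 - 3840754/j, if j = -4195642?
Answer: -1929132931820/5572888758173 ≈ -0.34616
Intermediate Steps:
-3351401/2656513 - 3840754/j = -3351401/2656513 - 3840754/(-4195642) = -3351401*1/2656513 - 3840754*(-1/4195642) = -3351401/2656513 + 1920377/2097821 = -1929132931820/5572888758173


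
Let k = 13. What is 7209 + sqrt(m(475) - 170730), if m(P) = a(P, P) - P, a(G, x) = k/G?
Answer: 7209 + 3*I*sqrt(171680542)/95 ≈ 7209.0 + 413.77*I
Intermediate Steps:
a(G, x) = 13/G
m(P) = -P + 13/P (m(P) = 13/P - P = -P + 13/P)
7209 + sqrt(m(475) - 170730) = 7209 + sqrt((-1*475 + 13/475) - 170730) = 7209 + sqrt((-475 + 13*(1/475)) - 170730) = 7209 + sqrt((-475 + 13/475) - 170730) = 7209 + sqrt(-225612/475 - 170730) = 7209 + sqrt(-81322362/475) = 7209 + 3*I*sqrt(171680542)/95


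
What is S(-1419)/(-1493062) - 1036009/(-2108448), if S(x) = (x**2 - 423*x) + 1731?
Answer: -1983940609717/1574021793888 ≈ -1.2604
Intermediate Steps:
S(x) = 1731 + x**2 - 423*x
S(-1419)/(-1493062) - 1036009/(-2108448) = (1731 + (-1419)**2 - 423*(-1419))/(-1493062) - 1036009/(-2108448) = (1731 + 2013561 + 600237)*(-1/1493062) - 1036009*(-1/2108448) = 2615529*(-1/1493062) + 1036009/2108448 = -2615529/1493062 + 1036009/2108448 = -1983940609717/1574021793888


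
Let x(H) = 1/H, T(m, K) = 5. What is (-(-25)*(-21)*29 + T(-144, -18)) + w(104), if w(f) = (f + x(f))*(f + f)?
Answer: 6414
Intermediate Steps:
w(f) = 2*f*(f + 1/f) (w(f) = (f + 1/f)*(f + f) = (f + 1/f)*(2*f) = 2*f*(f + 1/f))
(-(-25)*(-21)*29 + T(-144, -18)) + w(104) = (-(-25)*(-21)*29 + 5) + (2 + 2*104**2) = (-25*21*29 + 5) + (2 + 2*10816) = (-525*29 + 5) + (2 + 21632) = (-15225 + 5) + 21634 = -15220 + 21634 = 6414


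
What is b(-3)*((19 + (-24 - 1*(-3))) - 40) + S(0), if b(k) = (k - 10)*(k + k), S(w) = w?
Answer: -3276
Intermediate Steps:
b(k) = 2*k*(-10 + k) (b(k) = (-10 + k)*(2*k) = 2*k*(-10 + k))
b(-3)*((19 + (-24 - 1*(-3))) - 40) + S(0) = (2*(-3)*(-10 - 3))*((19 + (-24 - 1*(-3))) - 40) + 0 = (2*(-3)*(-13))*((19 + (-24 + 3)) - 40) + 0 = 78*((19 - 21) - 40) + 0 = 78*(-2 - 40) + 0 = 78*(-42) + 0 = -3276 + 0 = -3276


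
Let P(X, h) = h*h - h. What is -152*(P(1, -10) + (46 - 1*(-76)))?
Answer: -35264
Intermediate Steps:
P(X, h) = h² - h
-152*(P(1, -10) + (46 - 1*(-76))) = -152*(-10*(-1 - 10) + (46 - 1*(-76))) = -152*(-10*(-11) + (46 + 76)) = -152*(110 + 122) = -152*232 = -1*35264 = -35264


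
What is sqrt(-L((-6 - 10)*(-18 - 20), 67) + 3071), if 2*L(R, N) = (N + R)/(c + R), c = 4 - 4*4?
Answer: 7*sqrt(22258514)/596 ≈ 55.411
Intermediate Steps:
c = -12 (c = 4 - 16 = -12)
L(R, N) = (N + R)/(2*(-12 + R)) (L(R, N) = ((N + R)/(-12 + R))/2 = (N + R)/(2*(-12 + R)))
sqrt(-L((-6 - 10)*(-18 - 20), 67) + 3071) = sqrt(-(67 + (-6 - 10)*(-18 - 20))/(2*(-12 + (-6 - 10)*(-18 - 20))) + 3071) = sqrt(-(67 - 16*(-38))/(2*(-12 - 16*(-38))) + 3071) = sqrt(-(67 + 608)/(2*(-12 + 608)) + 3071) = sqrt(-675/(2*596) + 3071) = sqrt(-1*675/1192 + 3071) = sqrt(-675/1192 + 3071) = sqrt(3659957/1192) = 7*sqrt(22258514)/596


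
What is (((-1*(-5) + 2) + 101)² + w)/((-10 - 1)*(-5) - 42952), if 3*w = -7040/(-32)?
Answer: -35212/128691 ≈ -0.27362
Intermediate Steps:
w = 220/3 (w = (-7040/(-32))/3 = (-7040*(-1)/32)/3 = (-1408*(-5/32))/3 = (⅓)*220 = 220/3 ≈ 73.333)
(((-1*(-5) + 2) + 101)² + w)/((-10 - 1)*(-5) - 42952) = (((-1*(-5) + 2) + 101)² + 220/3)/((-10 - 1)*(-5) - 42952) = (((5 + 2) + 101)² + 220/3)/(-11*(-5) - 42952) = ((7 + 101)² + 220/3)/(55 - 42952) = (108² + 220/3)/(-42897) = (11664 + 220/3)*(-1/42897) = (35212/3)*(-1/42897) = -35212/128691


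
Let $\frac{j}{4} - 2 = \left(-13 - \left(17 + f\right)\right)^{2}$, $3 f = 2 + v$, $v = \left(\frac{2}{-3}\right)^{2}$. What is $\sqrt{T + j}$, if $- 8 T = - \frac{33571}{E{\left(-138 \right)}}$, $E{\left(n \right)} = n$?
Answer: $\frac{\sqrt{23297669473}}{2484} \approx 61.448$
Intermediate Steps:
$v = \frac{4}{9}$ ($v = \left(2 \left(- \frac{1}{3}\right)\right)^{2} = \left(- \frac{2}{3}\right)^{2} = \frac{4}{9} \approx 0.44444$)
$f = \frac{22}{27}$ ($f = \frac{2 + \frac{4}{9}}{3} = \frac{1}{3} \cdot \frac{22}{9} = \frac{22}{27} \approx 0.81481$)
$T = - \frac{33571}{1104}$ ($T = - \frac{\left(-33571\right) \frac{1}{-138}}{8} = - \frac{\left(-33571\right) \left(- \frac{1}{138}\right)}{8} = \left(- \frac{1}{8}\right) \frac{33571}{138} = - \frac{33571}{1104} \approx -30.409$)
$j = \frac{2774728}{729}$ ($j = 8 + 4 \left(-13 - \frac{481}{27}\right)^{2} = 8 + 4 \left(- \frac{832}{27}\right)^{2} = 8 + 4 \cdot \frac{692224}{729} = 8 + \frac{2768896}{729} = \frac{2774728}{729} \approx 3806.2$)
$\sqrt{T + j} = \sqrt{- \frac{33571}{1104} + \frac{2774728}{729}} = \sqrt{\frac{1012942151}{268272}} = \frac{\sqrt{23297669473}}{2484}$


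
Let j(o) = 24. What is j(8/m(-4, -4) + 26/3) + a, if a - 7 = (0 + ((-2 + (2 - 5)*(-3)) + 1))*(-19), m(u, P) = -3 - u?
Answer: -121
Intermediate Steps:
a = -145 (a = 7 + (0 + ((-2 + (2 - 5)*(-3)) + 1))*(-19) = 7 + (0 + ((-2 - 3*(-3)) + 1))*(-19) = 7 + (0 + ((-2 + 9) + 1))*(-19) = 7 + (0 + (7 + 1))*(-19) = 7 + (0 + 8)*(-19) = 7 + 8*(-19) = 7 - 152 = -145)
j(8/m(-4, -4) + 26/3) + a = 24 - 145 = -121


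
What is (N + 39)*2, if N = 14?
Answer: 106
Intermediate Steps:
(N + 39)*2 = (14 + 39)*2 = 53*2 = 106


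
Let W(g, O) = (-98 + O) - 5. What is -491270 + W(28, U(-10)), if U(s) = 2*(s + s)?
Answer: -491413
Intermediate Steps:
U(s) = 4*s (U(s) = 2*(2*s) = 4*s)
W(g, O) = -103 + O
-491270 + W(28, U(-10)) = -491270 + (-103 + 4*(-10)) = -491270 + (-103 - 40) = -491270 - 143 = -491413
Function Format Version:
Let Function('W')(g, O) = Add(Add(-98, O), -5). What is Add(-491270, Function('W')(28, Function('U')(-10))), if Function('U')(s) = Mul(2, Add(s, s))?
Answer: -491413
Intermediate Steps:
Function('U')(s) = Mul(4, s) (Function('U')(s) = Mul(2, Mul(2, s)) = Mul(4, s))
Function('W')(g, O) = Add(-103, O)
Add(-491270, Function('W')(28, Function('U')(-10))) = Add(-491270, Add(-103, Mul(4, -10))) = Add(-491270, Add(-103, -40)) = Add(-491270, -143) = -491413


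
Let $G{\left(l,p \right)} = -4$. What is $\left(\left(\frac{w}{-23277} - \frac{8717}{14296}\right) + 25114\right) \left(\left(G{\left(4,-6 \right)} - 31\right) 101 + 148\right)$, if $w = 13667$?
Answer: $- \frac{9434756143051063}{110922664} \approx -8.5057 \cdot 10^{7}$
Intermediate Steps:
$\left(\left(\frac{w}{-23277} - \frac{8717}{14296}\right) + 25114\right) \left(\left(G{\left(4,-6 \right)} - 31\right) 101 + 148\right) = \left(\left(\frac{13667}{-23277} - \frac{8717}{14296}\right) + 25114\right) \left(\left(-4 - 31\right) 101 + 148\right) = \left(\left(13667 \left(- \frac{1}{23277}\right) - \frac{8717}{14296}\right) + 25114\right) \left(\left(-35\right) 101 + 148\right) = \left(\left(- \frac{13667}{23277} - \frac{8717}{14296}\right) + 25114\right) \left(-3535 + 148\right) = \left(- \frac{398289041}{332767992} + 25114\right) \left(-3387\right) = \frac{8356737062047}{332767992} \left(-3387\right) = - \frac{9434756143051063}{110922664}$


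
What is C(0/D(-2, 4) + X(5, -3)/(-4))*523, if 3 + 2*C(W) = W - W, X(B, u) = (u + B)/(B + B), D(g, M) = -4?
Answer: -1569/2 ≈ -784.50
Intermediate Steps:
X(B, u) = (B + u)/(2*B) (X(B, u) = (B + u)/((2*B)) = (B + u)*(1/(2*B)) = (B + u)/(2*B))
C(W) = -3/2 (C(W) = -3/2 + (W - W)/2 = -3/2 + (1/2)*0 = -3/2 + 0 = -3/2)
C(0/D(-2, 4) + X(5, -3)/(-4))*523 = -3/2*523 = -1569/2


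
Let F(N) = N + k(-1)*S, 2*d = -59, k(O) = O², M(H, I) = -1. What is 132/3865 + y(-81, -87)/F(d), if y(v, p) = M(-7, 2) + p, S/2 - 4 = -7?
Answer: 689612/274415 ≈ 2.5130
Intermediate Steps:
S = -6 (S = 8 + 2*(-7) = 8 - 14 = -6)
y(v, p) = -1 + p
d = -59/2 (d = (½)*(-59) = -59/2 ≈ -29.500)
F(N) = -6 + N (F(N) = N + (-1)²*(-6) = N + 1*(-6) = N - 6 = -6 + N)
132/3865 + y(-81, -87)/F(d) = 132/3865 + (-1 - 87)/(-6 - 59/2) = 132*(1/3865) - 88/(-71/2) = 132/3865 - 88*(-2/71) = 132/3865 + 176/71 = 689612/274415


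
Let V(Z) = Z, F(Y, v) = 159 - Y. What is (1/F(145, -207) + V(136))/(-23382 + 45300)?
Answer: 635/102284 ≈ 0.0062082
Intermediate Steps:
(1/F(145, -207) + V(136))/(-23382 + 45300) = (1/(159 - 1*145) + 136)/(-23382 + 45300) = (1/(159 - 145) + 136)/21918 = (1/14 + 136)*(1/21918) = (1905/14)*(1/21918) = 635/102284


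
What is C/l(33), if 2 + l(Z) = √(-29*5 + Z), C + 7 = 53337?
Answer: -26665/29 - 53330*I*√7/29 ≈ -919.48 - 4865.4*I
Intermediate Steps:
C = 53330 (C = -7 + 53337 = 53330)
l(Z) = -2 + √(-145 + Z) (l(Z) = -2 + √(-29*5 + Z) = -2 + √(-145 + Z))
C/l(33) = 53330/(-2 + √(-145 + 33)) = 53330/(-2 + √(-112)) = 53330/(-2 + 4*I*√7)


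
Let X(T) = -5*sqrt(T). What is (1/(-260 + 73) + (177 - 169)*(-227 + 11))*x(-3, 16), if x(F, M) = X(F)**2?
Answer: 24235275/187 ≈ 1.2960e+5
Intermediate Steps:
x(F, M) = 25*F (x(F, M) = (-5*sqrt(F))**2 = 25*F)
(1/(-260 + 73) + (177 - 169)*(-227 + 11))*x(-3, 16) = (1/(-260 + 73) + (177 - 169)*(-227 + 11))*(25*(-3)) = (1/(-187) + 8*(-216))*(-75) = (-1/187 - 1728)*(-75) = -323137/187*(-75) = 24235275/187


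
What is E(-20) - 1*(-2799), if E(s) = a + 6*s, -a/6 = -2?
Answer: 2691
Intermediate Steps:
a = 12 (a = -6*(-2) = 12)
E(s) = 12 + 6*s
E(-20) - 1*(-2799) = (12 + 6*(-20)) - 1*(-2799) = (12 - 120) + 2799 = -108 + 2799 = 2691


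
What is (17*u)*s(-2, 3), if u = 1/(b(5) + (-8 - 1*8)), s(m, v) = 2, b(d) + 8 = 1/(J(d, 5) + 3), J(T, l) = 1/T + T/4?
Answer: -1513/1058 ≈ -1.4301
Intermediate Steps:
J(T, l) = 1/T + T/4 (J(T, l) = 1/T + T*(¼) = 1/T + T/4)
b(d) = -8 + 1/(3 + 1/d + d/4) (b(d) = -8 + 1/((1/d + d/4) + 3) = -8 + 1/(3 + 1/d + d/4))
u = -89/2116 (u = 1/(4*(-8 - 23*5 - 2*5²)/(4 + 5² + 12*5) + (-8 - 1*8)) = 1/(4*(-8 - 115 - 2*25)/(4 + 25 + 60) + (-8 - 8)) = 1/(4*(-8 - 115 - 50)/89 - 16) = 1/(4*(1/89)*(-173) - 16) = 1/(-692/89 - 16) = 1/(-2116/89) = -89/2116 ≈ -0.042060)
(17*u)*s(-2, 3) = (17*(-89/2116))*2 = -1513/2116*2 = -1513/1058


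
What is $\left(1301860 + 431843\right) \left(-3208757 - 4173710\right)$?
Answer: $-12799005185301$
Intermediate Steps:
$\left(1301860 + 431843\right) \left(-3208757 - 4173710\right) = 1733703 \left(-7382467\right) = -12799005185301$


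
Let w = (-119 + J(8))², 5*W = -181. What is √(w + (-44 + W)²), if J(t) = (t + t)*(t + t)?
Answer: √630026/5 ≈ 158.75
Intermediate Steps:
W = -181/5 (W = (⅕)*(-181) = -181/5 ≈ -36.200)
J(t) = 4*t² (J(t) = (2*t)*(2*t) = 4*t²)
w = 18769 (w = (-119 + 4*8²)² = (-119 + 4*64)² = (-119 + 256)² = 137² = 18769)
√(w + (-44 + W)²) = √(18769 + (-44 - 181/5)²) = √(18769 + (-401/5)²) = √(18769 + 160801/25) = √(630026/25) = √630026/5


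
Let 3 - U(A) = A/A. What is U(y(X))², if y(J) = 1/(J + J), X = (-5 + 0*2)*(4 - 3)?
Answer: 4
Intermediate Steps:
X = -5 (X = (-5 + 0)*1 = -5*1 = -5)
y(J) = 1/(2*J)
U(A) = 2 (U(A) = 3 - A/A = 3 - 1*1 = 3 - 1 = 2)
U(y(X))² = 2² = 4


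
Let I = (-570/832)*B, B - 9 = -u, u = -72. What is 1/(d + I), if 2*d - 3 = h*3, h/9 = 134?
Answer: 416/730083 ≈ 0.00056980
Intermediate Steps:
h = 1206 (h = 9*134 = 1206)
B = 81 (B = 9 - 1*(-72) = 9 + 72 = 81)
d = 3621/2 (d = 3/2 + (1206*3)/2 = 3/2 + (1/2)*3618 = 3/2 + 1809 = 3621/2 ≈ 1810.5)
I = -23085/416 (I = -570/832*81 = -570*1/832*81 = -285/416*81 = -23085/416 ≈ -55.493)
1/(d + I) = 1/(3621/2 - 23085/416) = 1/(730083/416) = 416/730083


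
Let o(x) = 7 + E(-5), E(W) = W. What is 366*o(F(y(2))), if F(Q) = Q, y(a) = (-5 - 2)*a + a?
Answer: 732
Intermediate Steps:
y(a) = -6*a (y(a) = -7*a + a = -6*a)
o(x) = 2 (o(x) = 7 - 5 = 2)
366*o(F(y(2))) = 366*2 = 732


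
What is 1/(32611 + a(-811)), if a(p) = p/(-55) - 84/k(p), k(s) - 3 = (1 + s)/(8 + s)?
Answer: 59015/1924171748 ≈ 3.0670e-5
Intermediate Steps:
k(s) = 3 + (1 + s)/(8 + s)
a(p) = -p/55 - 84*(8 + p)/(25 + 4*p) (a(p) = p/(-55) - 84*(8 + p)/(25 + 4*p) = p*(-1/55) - 84*(8 + p)/(25 + 4*p) = -p/55 - 84*(8 + p)/(25 + 4*p))
1/(32611 + a(-811)) = 1/(32611 + (-36960 - 4645*(-811) - 4*(-811)²)/(55*(25 + 4*(-811)))) = 1/(32611 + (-36960 + 3767095 - 4*657721)/(55*(25 - 3244))) = 1/(32611 + (1/55)*(-36960 + 3767095 - 2630884)/(-3219)) = 1/(32611 + (1/55)*(-1/3219)*1099251) = 1/(32611 - 366417/59015) = 1/(1924171748/59015) = 59015/1924171748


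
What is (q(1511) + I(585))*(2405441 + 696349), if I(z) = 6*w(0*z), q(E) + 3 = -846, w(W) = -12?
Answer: -2856748590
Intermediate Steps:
q(E) = -849 (q(E) = -3 - 846 = -849)
I(z) = -72 (I(z) = 6*(-12) = -72)
(q(1511) + I(585))*(2405441 + 696349) = (-849 - 72)*(2405441 + 696349) = -921*3101790 = -2856748590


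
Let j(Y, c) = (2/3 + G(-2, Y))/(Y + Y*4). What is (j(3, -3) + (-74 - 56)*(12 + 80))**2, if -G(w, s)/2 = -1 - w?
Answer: 289663545616/2025 ≈ 1.4304e+8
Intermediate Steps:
G(w, s) = 2 + 2*w (G(w, s) = -2*(-1 - w) = 2 + 2*w)
j(Y, c) = -4/(15*Y) (j(Y, c) = (2/3 + (2 + 2*(-2)))/(Y + Y*4) = (2*(1/3) + (2 - 4))/(Y + 4*Y) = (2/3 - 2)/((5*Y)) = -4/(15*Y))
(j(3, -3) + (-74 - 56)*(12 + 80))**2 = (-4/15/3 + (-74 - 56)*(12 + 80))**2 = (-4/15*1/3 - 130*92)**2 = (-4/45 - 11960)**2 = (-538204/45)**2 = 289663545616/2025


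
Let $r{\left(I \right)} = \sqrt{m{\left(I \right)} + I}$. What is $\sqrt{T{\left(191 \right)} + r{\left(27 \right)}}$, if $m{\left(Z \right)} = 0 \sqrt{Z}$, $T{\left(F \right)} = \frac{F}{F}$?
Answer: $\sqrt{1 + 3 \sqrt{3}} \approx 2.4892$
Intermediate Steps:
$T{\left(F \right)} = 1$
$m{\left(Z \right)} = 0$
$r{\left(I \right)} = \sqrt{I}$ ($r{\left(I \right)} = \sqrt{0 + I} = \sqrt{I}$)
$\sqrt{T{\left(191 \right)} + r{\left(27 \right)}} = \sqrt{1 + \sqrt{27}} = \sqrt{1 + 3 \sqrt{3}}$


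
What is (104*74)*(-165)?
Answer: -1269840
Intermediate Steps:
(104*74)*(-165) = 7696*(-165) = -1269840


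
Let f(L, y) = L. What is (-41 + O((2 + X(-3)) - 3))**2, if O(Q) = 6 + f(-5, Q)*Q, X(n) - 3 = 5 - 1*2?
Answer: 3600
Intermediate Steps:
X(n) = 6 (X(n) = 3 + (5 - 1*2) = 3 + (5 - 2) = 3 + 3 = 6)
O(Q) = 6 - 5*Q
(-41 + O((2 + X(-3)) - 3))**2 = (-41 + (6 - 5*((2 + 6) - 3)))**2 = (-41 + (6 - 5*(8 - 3)))**2 = (-41 + (6 - 5*5))**2 = (-41 + (6 - 25))**2 = (-41 - 19)**2 = (-60)**2 = 3600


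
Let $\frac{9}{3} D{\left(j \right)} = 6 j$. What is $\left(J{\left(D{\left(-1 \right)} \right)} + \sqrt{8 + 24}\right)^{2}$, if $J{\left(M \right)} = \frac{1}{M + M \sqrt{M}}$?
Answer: $\frac{-32 + 127 i + 16 \sqrt{2} \left(16 + i\right)}{4 \left(i + 2 \sqrt{2}\right)} \approx 30.087 + 2.5881 i$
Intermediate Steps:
$D{\left(j \right)} = 2 j$ ($D{\left(j \right)} = \frac{6 j}{3} = 2 j$)
$J{\left(M \right)} = \frac{1}{M + M^{\frac{3}{2}}}$
$\left(J{\left(D{\left(-1 \right)} \right)} + \sqrt{8 + 24}\right)^{2} = \left(\frac{1}{2 \left(-1\right) + \left(2 \left(-1\right)\right)^{\frac{3}{2}}} + \sqrt{8 + 24}\right)^{2} = \left(\frac{1}{-2 + \left(-2\right)^{\frac{3}{2}}} + \sqrt{32}\right)^{2} = \left(\frac{1}{-2 - 2 i \sqrt{2}} + 4 \sqrt{2}\right)^{2}$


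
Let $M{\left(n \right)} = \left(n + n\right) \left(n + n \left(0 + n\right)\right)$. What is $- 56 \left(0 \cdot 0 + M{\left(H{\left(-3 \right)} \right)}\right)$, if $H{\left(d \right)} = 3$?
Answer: $-4032$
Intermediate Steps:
$M{\left(n \right)} = 2 n \left(n + n^{2}\right)$ ($M{\left(n \right)} = 2 n \left(n + n n\right) = 2 n \left(n + n^{2}\right)$)
$- 56 \left(0 \cdot 0 + M{\left(H{\left(-3 \right)} \right)}\right) = - 56 \left(0 \cdot 0 + 2 \cdot 3^{2} \left(1 + 3\right)\right) = - 56 \left(0 + 2 \cdot 9 \cdot 4\right) = - 56 \left(0 + 72\right) = \left(-56\right) 72 = -4032$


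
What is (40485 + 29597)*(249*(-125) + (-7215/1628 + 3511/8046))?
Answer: -193083119440463/88506 ≈ -2.1816e+9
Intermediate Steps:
(40485 + 29597)*(249*(-125) + (-7215/1628 + 3511/8046)) = 70082*(-31125 + (-7215*1/1628 + 3511*(1/8046))) = 70082*(-31125 + (-195/44 + 3511/8046)) = 70082*(-31125 - 707243/177012) = 70082*(-5510205743/177012) = -193083119440463/88506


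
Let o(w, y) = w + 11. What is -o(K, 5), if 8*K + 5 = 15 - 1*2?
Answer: -12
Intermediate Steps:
K = 1 (K = -5/8 + (15 - 1*2)/8 = -5/8 + (15 - 2)/8 = -5/8 + (1/8)*13 = -5/8 + 13/8 = 1)
o(w, y) = 11 + w
-o(K, 5) = -(11 + 1) = -1*12 = -12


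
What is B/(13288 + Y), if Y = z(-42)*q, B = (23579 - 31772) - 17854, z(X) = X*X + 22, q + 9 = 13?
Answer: -26047/20432 ≈ -1.2748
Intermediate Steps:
q = 4 (q = -9 + 13 = 4)
z(X) = 22 + X² (z(X) = X² + 22 = 22 + X²)
B = -26047 (B = -8193 - 17854 = -26047)
Y = 7144 (Y = (22 + (-42)²)*4 = (22 + 1764)*4 = 1786*4 = 7144)
B/(13288 + Y) = -26047/(13288 + 7144) = -26047/20432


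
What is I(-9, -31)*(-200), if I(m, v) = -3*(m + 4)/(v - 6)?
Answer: 3000/37 ≈ 81.081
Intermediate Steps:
I(m, v) = -3*(4 + m)/(-6 + v)
I(-9, -31)*(-200) = (3*(-4 - 1*(-9))/(-6 - 31))*(-200) = (3*(-4 + 9)/(-37))*(-200) = (3*(-1/37)*5)*(-200) = -15/37*(-200) = 3000/37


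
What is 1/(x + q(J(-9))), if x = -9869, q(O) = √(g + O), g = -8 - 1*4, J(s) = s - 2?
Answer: -9869/97397184 - I*√23/97397184 ≈ -0.00010133 - 4.924e-8*I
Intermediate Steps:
J(s) = -2 + s
g = -12 (g = -8 - 4 = -12)
q(O) = √(-12 + O)
1/(x + q(J(-9))) = 1/(-9869 + √(-12 + (-2 - 9))) = 1/(-9869 + √(-12 - 11)) = 1/(-9869 + √(-23)) = 1/(-9869 + I*√23)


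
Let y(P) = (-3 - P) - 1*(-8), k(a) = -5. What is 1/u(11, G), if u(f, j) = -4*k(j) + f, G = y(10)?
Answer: 1/31 ≈ 0.032258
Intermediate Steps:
y(P) = 5 - P (y(P) = (-3 - P) + 8 = 5 - P)
G = -5 (G = 5 - 1*10 = 5 - 10 = -5)
u(f, j) = 20 + f (u(f, j) = -4*(-5) + f = 20 + f)
1/u(11, G) = 1/(20 + 11) = 1/31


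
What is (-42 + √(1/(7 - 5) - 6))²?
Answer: (84 - I*√22)²/4 ≈ 1758.5 - 197.0*I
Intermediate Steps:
(-42 + √(1/(7 - 5) - 6))² = (-42 + √(1/2 - 6))² = (-42 + √(½ - 6))² = (-42 + √(-11/2))² = (-42 + I*√22/2)²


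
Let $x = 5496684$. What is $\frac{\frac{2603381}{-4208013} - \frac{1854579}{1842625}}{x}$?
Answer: $- \frac{3150286864163}{10655033295049905375} \approx -2.9566 \cdot 10^{-7}$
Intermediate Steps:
$\frac{\frac{2603381}{-4208013} - \frac{1854579}{1842625}}{x} = \frac{\frac{2603381}{-4208013} - \frac{1854579}{1842625}}{5496684} = \left(2603381 \left(- \frac{1}{4208013}\right) - \frac{1854579}{1842625}\right) \frac{1}{5496684} = \left(- \frac{2603381}{4208013} - \frac{1854579}{1842625}\right) \frac{1}{5496684} = \left(- \frac{12601147456652}{7753789954125}\right) \frac{1}{5496684} = - \frac{3150286864163}{10655033295049905375}$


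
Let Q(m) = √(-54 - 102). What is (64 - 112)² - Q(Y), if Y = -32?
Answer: 2304 - 2*I*√39 ≈ 2304.0 - 12.49*I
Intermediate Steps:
Q(m) = 2*I*√39 (Q(m) = √(-156) = 2*I*√39)
(64 - 112)² - Q(Y) = (64 - 112)² - 2*I*√39 = (-48)² - 2*I*√39 = 2304 - 2*I*√39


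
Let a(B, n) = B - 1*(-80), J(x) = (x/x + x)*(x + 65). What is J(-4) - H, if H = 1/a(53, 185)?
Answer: -24340/133 ≈ -183.01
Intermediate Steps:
J(x) = (1 + x)*(65 + x)
a(B, n) = 80 + B (a(B, n) = B + 80 = 80 + B)
H = 1/133 (H = 1/(80 + 53) = 1/133 ≈ 0.0075188)
J(-4) - H = (65 + (-4)² + 66*(-4)) - 1*1/133 = (65 + 16 - 264) - 1/133 = -183 - 1/133 = -24340/133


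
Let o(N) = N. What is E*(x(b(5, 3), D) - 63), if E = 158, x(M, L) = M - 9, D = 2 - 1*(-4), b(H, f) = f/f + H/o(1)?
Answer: -10428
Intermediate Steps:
b(H, f) = 1 + H (b(H, f) = f/f + H/1 = 1 + H*1 = 1 + H)
D = 6 (D = 2 + 4 = 6)
x(M, L) = -9 + M
E*(x(b(5, 3), D) - 63) = 158*((-9 + (1 + 5)) - 63) = 158*((-9 + 6) - 63) = 158*(-3 - 63) = 158*(-66) = -10428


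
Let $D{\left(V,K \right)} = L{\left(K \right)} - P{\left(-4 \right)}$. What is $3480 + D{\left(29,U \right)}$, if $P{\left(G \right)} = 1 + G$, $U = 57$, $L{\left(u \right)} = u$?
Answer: $3540$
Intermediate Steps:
$D{\left(V,K \right)} = 3 + K$ ($D{\left(V,K \right)} = K - \left(1 - 4\right) = K - -3 = K + 3 = 3 + K$)
$3480 + D{\left(29,U \right)} = 3480 + \left(3 + 57\right) = 3480 + 60 = 3540$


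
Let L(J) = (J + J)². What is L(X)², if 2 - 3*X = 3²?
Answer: 38416/81 ≈ 474.27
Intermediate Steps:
X = -7/3 (X = ⅔ - ⅓*3² = ⅔ - ⅓*9 = ⅔ - 3 = -7/3 ≈ -2.3333)
L(J) = 4*J² (L(J) = (2*J)² = 4*J²)
L(X)² = (4*(-7/3)²)² = (4*(49/9))² = (196/9)² = 38416/81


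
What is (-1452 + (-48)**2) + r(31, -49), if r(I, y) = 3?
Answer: 855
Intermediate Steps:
(-1452 + (-48)**2) + r(31, -49) = (-1452 + (-48)**2) + 3 = (-1452 + 2304) + 3 = 852 + 3 = 855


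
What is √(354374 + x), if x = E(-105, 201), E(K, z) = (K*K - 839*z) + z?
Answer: √196961 ≈ 443.80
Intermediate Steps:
E(K, z) = K² - 838*z (E(K, z) = (K² - 839*z) + z = K² - 838*z)
x = -157413 (x = (-105)² - 838*201 = 11025 - 168438 = -157413)
√(354374 + x) = √(354374 - 157413) = √196961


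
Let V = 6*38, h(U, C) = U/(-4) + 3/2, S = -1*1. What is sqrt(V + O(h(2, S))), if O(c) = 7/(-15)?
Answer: sqrt(51195)/15 ≈ 15.084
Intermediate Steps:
S = -1
h(U, C) = 3/2 - U/4 (h(U, C) = U*(-1/4) + 3*(1/2) = -U/4 + 3/2 = 3/2 - U/4)
V = 228
O(c) = -7/15 (O(c) = 7*(-1/15) = -7/15)
sqrt(V + O(h(2, S))) = sqrt(228 - 7/15) = sqrt(3413/15) = sqrt(51195)/15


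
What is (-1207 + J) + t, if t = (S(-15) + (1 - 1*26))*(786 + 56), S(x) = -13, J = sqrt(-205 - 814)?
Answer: -33203 + I*sqrt(1019) ≈ -33203.0 + 31.922*I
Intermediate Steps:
J = I*sqrt(1019) (J = sqrt(-1019) = I*sqrt(1019) ≈ 31.922*I)
t = -31996 (t = (-13 + (1 - 1*26))*(786 + 56) = (-13 + (1 - 26))*842 = (-13 - 25)*842 = -38*842 = -31996)
(-1207 + J) + t = (-1207 + I*sqrt(1019)) - 31996 = -33203 + I*sqrt(1019)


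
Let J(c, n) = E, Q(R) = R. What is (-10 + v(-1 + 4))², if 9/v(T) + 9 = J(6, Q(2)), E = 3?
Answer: 529/4 ≈ 132.25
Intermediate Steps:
J(c, n) = 3
v(T) = -3/2 (v(T) = 9/(-9 + 3) = 9/(-6) = 9*(-⅙) = -3/2)
(-10 + v(-1 + 4))² = (-10 - 3/2)² = (-23/2)² = 529/4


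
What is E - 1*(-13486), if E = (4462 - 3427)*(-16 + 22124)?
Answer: 22895266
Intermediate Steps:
E = 22881780 (E = 1035*22108 = 22881780)
E - 1*(-13486) = 22881780 - 1*(-13486) = 22881780 + 13486 = 22895266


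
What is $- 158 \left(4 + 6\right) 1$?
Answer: $-1580$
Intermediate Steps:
$- 158 \left(4 + 6\right) 1 = - 158 \cdot 10 \cdot 1 = \left(-158\right) 10 = -1580$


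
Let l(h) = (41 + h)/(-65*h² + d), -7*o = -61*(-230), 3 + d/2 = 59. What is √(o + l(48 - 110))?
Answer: I*√1531439129934287/874118 ≈ 44.769*I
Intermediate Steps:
d = 112 (d = -6 + 2*59 = -6 + 118 = 112)
o = -14030/7 (o = -(-61)*(-230)/7 = -⅐*14030 = -14030/7 ≈ -2004.3)
l(h) = (41 + h)/(112 - 65*h²) (l(h) = (41 + h)/(-65*h² + 112) = (41 + h)/(112 - 65*h²))
√(o + l(48 - 110)) = √(-14030/7 + (-41 - (48 - 110))/(-112 + 65*(48 - 110)²)) = √(-14030/7 + (-41 - 1*(-62))/(-112 + 65*(-62)²)) = √(-14030/7 + (-41 + 62)/(-112 + 65*3844)) = √(-14030/7 + 21/(-112 + 249860)) = √(-14030/7 + 21/249748) = √(-3503964293/1748236) = I*√1531439129934287/874118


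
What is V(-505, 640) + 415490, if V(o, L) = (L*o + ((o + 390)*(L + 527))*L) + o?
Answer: -85799415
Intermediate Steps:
V(o, L) = o + L*o + L*(390 + o)*(527 + L) (V(o, L) = (L*o + ((390 + o)*(527 + L))*L) + o = (L*o + L*(390 + o)*(527 + L)) + o = o + L*o + L*(390 + o)*(527 + L))
V(-505, 640) + 415490 = (-505 + 390*640**2 + 205530*640 - 505*640**2 + 528*640*(-505)) + 415490 = (-505 + 390*409600 + 131539200 - 505*409600 - 170649600) + 415490 = (-505 + 159744000 + 131539200 - 206848000 - 170649600) + 415490 = -86214905 + 415490 = -85799415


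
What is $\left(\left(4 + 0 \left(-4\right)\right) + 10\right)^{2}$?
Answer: $196$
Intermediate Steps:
$\left(\left(4 + 0 \left(-4\right)\right) + 10\right)^{2} = \left(\left(4 + 0\right) + 10\right)^{2} = \left(4 + 10\right)^{2} = 14^{2} = 196$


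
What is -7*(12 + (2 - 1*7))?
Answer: -49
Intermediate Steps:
-7*(12 + (2 - 1*7)) = -7*(12 + (2 - 7)) = -7*(12 - 5) = -7*7 = -49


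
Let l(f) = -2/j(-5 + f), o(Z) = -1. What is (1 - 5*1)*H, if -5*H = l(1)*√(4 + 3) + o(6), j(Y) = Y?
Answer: -⅘ + 2*√7/5 ≈ 0.25830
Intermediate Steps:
l(f) = -2/(-5 + f)
H = ⅕ - √7/10 (H = -((-2/(-5 + 1))*√(4 + 3) - 1)/5 = -((-2/(-4))*√7 - 1)/5 = -((-2*(-¼))*√7 - 1)/5 = -(√7/2 - 1)/5 = -(-1 + √7/2)/5 = ⅕ - √7/10 ≈ -0.064575)
(1 - 5*1)*H = (1 - 5*1)*(⅕ - √7/10) = (1 - 5)*(⅕ - √7/10) = -4*(⅕ - √7/10) = -⅘ + 2*√7/5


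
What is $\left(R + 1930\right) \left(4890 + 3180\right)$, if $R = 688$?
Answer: $21127260$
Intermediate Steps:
$\left(R + 1930\right) \left(4890 + 3180\right) = \left(688 + 1930\right) \left(4890 + 3180\right) = 2618 \cdot 8070 = 21127260$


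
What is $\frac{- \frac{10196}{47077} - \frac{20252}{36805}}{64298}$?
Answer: $- \frac{51102584}{4284890399905} \approx -1.1926 \cdot 10^{-5}$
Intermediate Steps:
$\frac{- \frac{10196}{47077} - \frac{20252}{36805}}{64298} = \left(\left(-10196\right) \frac{1}{47077} - \frac{20252}{36805}\right) \frac{1}{64298} = \left(- \frac{10196}{47077} - \frac{20252}{36805}\right) \frac{1}{64298} = \left(- \frac{1328667184}{1732668985}\right) \frac{1}{64298} = - \frac{51102584}{4284890399905}$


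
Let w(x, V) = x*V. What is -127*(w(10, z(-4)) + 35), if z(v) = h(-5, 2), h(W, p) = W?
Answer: 1905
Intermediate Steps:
z(v) = -5
w(x, V) = V*x
-127*(w(10, z(-4)) + 35) = -127*(-5*10 + 35) = -127*(-50 + 35) = -127*(-15) = 1905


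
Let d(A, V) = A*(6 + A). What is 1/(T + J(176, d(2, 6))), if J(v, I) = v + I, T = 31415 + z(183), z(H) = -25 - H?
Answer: 1/31399 ≈ 3.1848e-5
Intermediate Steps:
T = 31207 (T = 31415 + (-25 - 1*183) = 31415 + (-25 - 183) = 31415 - 208 = 31207)
J(v, I) = I + v
1/(T + J(176, d(2, 6))) = 1/(31207 + (2*(6 + 2) + 176)) = 1/(31207 + (2*8 + 176)) = 1/(31207 + (16 + 176)) = 1/(31207 + 192) = 1/31399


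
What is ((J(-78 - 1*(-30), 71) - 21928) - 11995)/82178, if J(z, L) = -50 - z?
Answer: -33925/82178 ≈ -0.41282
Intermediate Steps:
((J(-78 - 1*(-30), 71) - 21928) - 11995)/82178 = (((-50 - (-78 - 1*(-30))) - 21928) - 11995)/82178 = (((-50 - (-78 + 30)) - 21928) - 11995)*(1/82178) = (((-50 - 1*(-48)) - 21928) - 11995)*(1/82178) = (((-50 + 48) - 21928) - 11995)*(1/82178) = ((-2 - 21928) - 11995)*(1/82178) = (-21930 - 11995)*(1/82178) = -33925*1/82178 = -33925/82178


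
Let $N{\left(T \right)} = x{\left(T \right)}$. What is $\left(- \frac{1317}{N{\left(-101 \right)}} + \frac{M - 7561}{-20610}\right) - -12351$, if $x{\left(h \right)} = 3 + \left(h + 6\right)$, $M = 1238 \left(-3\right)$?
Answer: $\frac{2344715879}{189612} \approx 12366.0$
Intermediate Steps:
$M = -3714$
$x{\left(h \right)} = 9 + h$ ($x{\left(h \right)} = 3 + \left(6 + h\right) = 9 + h$)
$N{\left(T \right)} = 9 + T$
$\left(- \frac{1317}{N{\left(-101 \right)}} + \frac{M - 7561}{-20610}\right) - -12351 = \left(- \frac{1317}{9 - 101} + \frac{-3714 - 7561}{-20610}\right) - -12351 = \left(- \frac{1317}{-92} + \left(-3714 - 7561\right) \left(- \frac{1}{20610}\right)\right) + 12351 = \left(\left(-1317\right) \left(- \frac{1}{92}\right) - - \frac{2255}{4122}\right) + 12351 = \left(\frac{1317}{92} + \frac{2255}{4122}\right) + 12351 = \frac{2818067}{189612} + 12351 = \frac{2344715879}{189612}$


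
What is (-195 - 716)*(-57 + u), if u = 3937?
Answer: -3534680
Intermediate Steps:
(-195 - 716)*(-57 + u) = (-195 - 716)*(-57 + 3937) = -911*3880 = -3534680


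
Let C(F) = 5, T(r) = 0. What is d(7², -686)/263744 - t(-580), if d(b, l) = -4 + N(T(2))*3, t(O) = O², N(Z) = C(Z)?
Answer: -88723481589/263744 ≈ -3.3640e+5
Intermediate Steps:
N(Z) = 5
d(b, l) = 11 (d(b, l) = -4 + 5*3 = -4 + 15 = 11)
d(7², -686)/263744 - t(-580) = 11/263744 - 1*(-580)² = 11*(1/263744) - 1*336400 = 11/263744 - 336400 = -88723481589/263744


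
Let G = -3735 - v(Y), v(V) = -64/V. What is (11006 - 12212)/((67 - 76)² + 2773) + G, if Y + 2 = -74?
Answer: -101301344/27113 ≈ -3736.3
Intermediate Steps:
Y = -76 (Y = -2 - 74 = -76)
G = -70981/19 (G = -3735 - (-64)/(-76) = -3735 - (-64)*(-1)/76 = -3735 - 1*16/19 = -3735 - 16/19 = -70981/19 ≈ -3735.8)
(11006 - 12212)/((67 - 76)² + 2773) + G = (11006 - 12212)/((67 - 76)² + 2773) - 70981/19 = -1206/((-9)² + 2773) - 70981/19 = -1206/(81 + 2773) - 70981/19 = -1206/2854 - 70981/19 = -1206*1/2854 - 70981/19 = -603/1427 - 70981/19 = -101301344/27113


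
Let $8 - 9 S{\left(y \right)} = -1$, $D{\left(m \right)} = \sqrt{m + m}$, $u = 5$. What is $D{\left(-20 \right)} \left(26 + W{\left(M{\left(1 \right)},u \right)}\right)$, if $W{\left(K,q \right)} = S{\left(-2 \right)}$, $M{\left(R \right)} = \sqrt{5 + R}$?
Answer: $54 i \sqrt{10} \approx 170.76 i$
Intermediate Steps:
$D{\left(m \right)} = \sqrt{2} \sqrt{m}$ ($D{\left(m \right)} = \sqrt{2 m} = \sqrt{2} \sqrt{m}$)
$S{\left(y \right)} = 1$ ($S{\left(y \right)} = \frac{8}{9} - - \frac{1}{9} = \frac{8}{9} + \frac{1}{9} = 1$)
$W{\left(K,q \right)} = 1$
$D{\left(-20 \right)} \left(26 + W{\left(M{\left(1 \right)},u \right)}\right) = \sqrt{2} \sqrt{-20} \left(26 + 1\right) = \sqrt{2} \cdot 2 i \sqrt{5} \cdot 27 = 2 i \sqrt{10} \cdot 27 = 54 i \sqrt{10}$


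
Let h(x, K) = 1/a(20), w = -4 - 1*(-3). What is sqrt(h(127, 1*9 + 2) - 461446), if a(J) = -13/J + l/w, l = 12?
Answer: 3*I*sqrt(3281855786)/253 ≈ 679.3*I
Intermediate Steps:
w = -1 (w = -4 + 3 = -1)
a(J) = -12 - 13/J (a(J) = -13/J + 12/(-1) = -13/J + 12*(-1) = -13/J - 12 = -12 - 13/J)
h(x, K) = -20/253 (h(x, K) = 1/(-12 - 13/20) = 1/(-253/20) = -20/253)
sqrt(h(127, 1*9 + 2) - 461446) = sqrt(-20/253 - 461446) = sqrt(-116745858/253) = 3*I*sqrt(3281855786)/253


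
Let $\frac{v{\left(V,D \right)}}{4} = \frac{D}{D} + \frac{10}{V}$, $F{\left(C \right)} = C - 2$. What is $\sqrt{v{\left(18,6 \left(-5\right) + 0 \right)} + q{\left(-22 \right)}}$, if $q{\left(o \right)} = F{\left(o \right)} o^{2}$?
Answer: $\frac{2 i \sqrt{26122}}{3} \approx 107.75 i$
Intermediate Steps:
$F{\left(C \right)} = -2 + C$
$v{\left(V,D \right)} = 4 + \frac{40}{V}$ ($v{\left(V,D \right)} = 4 \left(\frac{D}{D} + \frac{10}{V}\right) = 4 \left(1 + \frac{10}{V}\right) = 4 + \frac{40}{V}$)
$q{\left(o \right)} = o^{2} \left(-2 + o\right)$ ($q{\left(o \right)} = \left(-2 + o\right) o^{2} = o^{2} \left(-2 + o\right)$)
$\sqrt{v{\left(18,6 \left(-5\right) + 0 \right)} + q{\left(-22 \right)}} = \sqrt{\left(4 + \frac{40}{18}\right) + \left(-22\right)^{2} \left(-2 - 22\right)} = \sqrt{\left(4 + 40 \cdot \frac{1}{18}\right) + 484 \left(-24\right)} = \sqrt{\left(4 + \frac{20}{9}\right) - 11616} = \sqrt{\frac{56}{9} - 11616} = \sqrt{- \frac{104488}{9}} = \frac{2 i \sqrt{26122}}{3}$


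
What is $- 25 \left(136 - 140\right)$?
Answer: $100$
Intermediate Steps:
$- 25 \left(136 - 140\right) = \left(-25\right) \left(-4\right) = 100$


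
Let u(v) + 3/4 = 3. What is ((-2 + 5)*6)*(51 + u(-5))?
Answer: 1917/2 ≈ 958.50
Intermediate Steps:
u(v) = 9/4 (u(v) = -¾ + 3 = 9/4)
((-2 + 5)*6)*(51 + u(-5)) = ((-2 + 5)*6)*(51 + 9/4) = (3*6)*(213/4) = 18*(213/4) = 1917/2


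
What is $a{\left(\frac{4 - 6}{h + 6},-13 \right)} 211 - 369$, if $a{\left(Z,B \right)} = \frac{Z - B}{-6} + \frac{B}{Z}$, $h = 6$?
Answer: $\frac{562957}{36} \approx 15638.0$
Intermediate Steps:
$a{\left(Z,B \right)} = - \frac{Z}{6} + \frac{B}{6} + \frac{B}{Z}$ ($a{\left(Z,B \right)} = \left(Z - B\right) \left(- \frac{1}{6}\right) + \frac{B}{Z} = \left(- \frac{Z}{6} + \frac{B}{6}\right) + \frac{B}{Z} = - \frac{Z}{6} + \frac{B}{6} + \frac{B}{Z}$)
$a{\left(\frac{4 - 6}{h + 6},-13 \right)} 211 - 369 = \frac{-13 + \frac{\frac{4 - 6}{6 + 6} \left(-13 - \frac{4 - 6}{6 + 6}\right)}{6}}{\left(4 - 6\right) \frac{1}{6 + 6}} \cdot 211 - 369 = \frac{-13 + \frac{- \frac{2}{12} \left(-13 - - \frac{2}{12}\right)}{6}}{\left(-2\right) \frac{1}{12}} \cdot 211 - 369 = \frac{-13 + \frac{\left(-2\right) \frac{1}{12} \left(-13 - \left(-2\right) \frac{1}{12}\right)}{6}}{\left(-2\right) \frac{1}{12}} \cdot 211 - 369 = \frac{-13 + \frac{1}{6} \left(- \frac{1}{6}\right) \left(-13 - - \frac{1}{6}\right)}{- \frac{1}{6}} \cdot 211 - 369 = - 6 \left(-13 + \frac{1}{6} \left(- \frac{1}{6}\right) \left(-13 + \frac{1}{6}\right)\right) 211 - 369 = - 6 \left(-13 + \frac{1}{6} \left(- \frac{1}{6}\right) \left(- \frac{77}{6}\right)\right) 211 - 369 = - 6 \left(-13 + \frac{77}{216}\right) 211 - 369 = \left(-6\right) \left(- \frac{2731}{216}\right) 211 - 369 = \frac{2731}{36} \cdot 211 - 369 = \frac{576241}{36} - 369 = \frac{562957}{36}$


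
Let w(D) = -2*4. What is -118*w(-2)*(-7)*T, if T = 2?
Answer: -13216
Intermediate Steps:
w(D) = -8
-118*w(-2)*(-7)*T = -118*(-8*(-7))*2 = -6608*2 = -118*112 = -13216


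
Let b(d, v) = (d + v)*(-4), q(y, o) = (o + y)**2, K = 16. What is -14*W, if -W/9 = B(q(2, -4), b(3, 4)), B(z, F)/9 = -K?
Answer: -18144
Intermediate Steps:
b(d, v) = -4*d - 4*v
B(z, F) = -144 (B(z, F) = 9*(-1*16) = 9*(-16) = -144)
W = 1296 (W = -9*(-144) = 1296)
-14*W = -14*1296 = -18144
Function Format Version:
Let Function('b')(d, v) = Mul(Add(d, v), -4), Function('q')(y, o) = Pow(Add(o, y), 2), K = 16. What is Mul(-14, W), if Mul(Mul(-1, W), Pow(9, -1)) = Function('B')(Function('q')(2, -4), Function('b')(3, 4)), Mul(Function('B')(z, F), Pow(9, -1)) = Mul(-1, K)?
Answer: -18144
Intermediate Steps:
Function('b')(d, v) = Add(Mul(-4, d), Mul(-4, v))
Function('B')(z, F) = -144 (Function('B')(z, F) = Mul(9, Mul(-1, 16)) = Mul(9, -16) = -144)
W = 1296 (W = Mul(-9, -144) = 1296)
Mul(-14, W) = Mul(-14, 1296) = -18144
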